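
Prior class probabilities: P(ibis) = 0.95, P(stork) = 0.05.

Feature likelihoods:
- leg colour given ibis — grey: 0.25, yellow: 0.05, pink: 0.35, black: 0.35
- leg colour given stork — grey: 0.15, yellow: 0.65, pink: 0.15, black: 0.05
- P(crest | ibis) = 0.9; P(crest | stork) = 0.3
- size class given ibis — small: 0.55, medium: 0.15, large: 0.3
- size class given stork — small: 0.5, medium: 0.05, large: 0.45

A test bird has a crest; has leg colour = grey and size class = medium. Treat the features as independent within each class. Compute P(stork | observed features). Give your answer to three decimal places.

ibis: 0.95 × 0.25 × 0.9 × 0.15 = 0.0320625
stork: 0.05 × 0.15 × 0.3 × 0.05 = 0.0001125
P(stork | x) = 0.0001125 / 0.032175 ≈ 0.003

0.003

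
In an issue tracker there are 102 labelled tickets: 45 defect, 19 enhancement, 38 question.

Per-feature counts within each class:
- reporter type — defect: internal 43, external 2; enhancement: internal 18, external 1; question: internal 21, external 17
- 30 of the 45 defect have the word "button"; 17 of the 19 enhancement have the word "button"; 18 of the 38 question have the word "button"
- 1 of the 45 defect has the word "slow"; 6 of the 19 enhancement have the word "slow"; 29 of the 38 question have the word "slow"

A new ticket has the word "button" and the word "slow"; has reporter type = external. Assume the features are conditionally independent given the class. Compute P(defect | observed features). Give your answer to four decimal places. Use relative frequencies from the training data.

defect: (45/102) × (2/45) × (30/45) × (1/45) ≈ 0.000290487
enhancement: (19/102) × (1/19) × (17/19) × (6/19) ≈ 0.00277008
question: (38/102) × (17/38) × (18/38) × (29/38) ≈ 0.0602493
P(defect | x) = 0.000290487 / 0.063309867 ≈ 0.0046

0.0046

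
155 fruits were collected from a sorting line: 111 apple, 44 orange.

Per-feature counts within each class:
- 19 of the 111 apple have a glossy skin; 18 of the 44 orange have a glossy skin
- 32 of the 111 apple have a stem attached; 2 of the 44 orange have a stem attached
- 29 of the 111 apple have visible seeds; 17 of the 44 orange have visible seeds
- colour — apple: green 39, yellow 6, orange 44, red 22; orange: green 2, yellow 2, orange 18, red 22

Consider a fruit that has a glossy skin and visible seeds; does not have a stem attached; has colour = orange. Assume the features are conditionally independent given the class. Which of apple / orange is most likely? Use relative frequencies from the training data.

orange

apple: (111/155) × (19/111) × (79/111) × (29/111) × (44/111) ≈ 0.00903505
orange: (44/155) × (18/44) × (42/44) × (17/44) × (18/44) ≈ 0.0175208
Highest score → orange.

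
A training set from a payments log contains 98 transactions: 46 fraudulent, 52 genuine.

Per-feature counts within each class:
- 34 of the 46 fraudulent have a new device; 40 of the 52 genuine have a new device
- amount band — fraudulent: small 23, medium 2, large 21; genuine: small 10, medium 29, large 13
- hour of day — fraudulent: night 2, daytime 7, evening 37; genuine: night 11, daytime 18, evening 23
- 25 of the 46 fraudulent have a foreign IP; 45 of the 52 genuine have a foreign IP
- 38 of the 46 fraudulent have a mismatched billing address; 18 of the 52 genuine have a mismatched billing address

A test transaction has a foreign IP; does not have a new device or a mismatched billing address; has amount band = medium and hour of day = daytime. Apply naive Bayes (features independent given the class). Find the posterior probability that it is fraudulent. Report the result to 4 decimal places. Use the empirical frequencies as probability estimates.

0.0057

fraudulent: (46/98) × (12/46) × (2/46) × (7/46) × (25/46) × (8/46) ≈ 0.0000765741
genuine: (52/98) × (12/52) × (29/52) × (18/52) × (45/52) × (34/52) ≈ 0.0133753
P(fraudulent | x) = 0.0000765741 / 0.0134518741 ≈ 0.0057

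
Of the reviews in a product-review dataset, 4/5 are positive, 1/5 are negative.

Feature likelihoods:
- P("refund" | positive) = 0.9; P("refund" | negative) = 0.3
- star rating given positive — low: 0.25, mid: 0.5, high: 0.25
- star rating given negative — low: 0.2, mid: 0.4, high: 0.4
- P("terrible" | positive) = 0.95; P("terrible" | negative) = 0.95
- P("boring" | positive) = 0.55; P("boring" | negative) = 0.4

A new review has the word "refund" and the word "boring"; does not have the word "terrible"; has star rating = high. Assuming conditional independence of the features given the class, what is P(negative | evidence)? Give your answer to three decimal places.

0.088

positive: 0.8 × 0.9 × 0.25 × (1−0.95) × 0.55 = 0.00495
negative: 0.2 × 0.3 × 0.4 × (1−0.95) × 0.4 = 0.00048
P(negative | x) = 0.00048 / 0.00543 ≈ 0.088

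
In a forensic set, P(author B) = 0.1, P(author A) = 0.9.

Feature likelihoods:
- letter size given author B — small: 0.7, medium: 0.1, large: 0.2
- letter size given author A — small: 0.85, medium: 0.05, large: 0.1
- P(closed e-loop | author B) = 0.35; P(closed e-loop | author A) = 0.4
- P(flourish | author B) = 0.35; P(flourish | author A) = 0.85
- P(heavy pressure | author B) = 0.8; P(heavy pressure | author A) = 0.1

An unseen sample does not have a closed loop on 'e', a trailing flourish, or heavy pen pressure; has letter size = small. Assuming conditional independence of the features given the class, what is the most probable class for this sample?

author A

author B: 0.1 × 0.7 × (1−0.35) × (1−0.35) × (1−0.8) = 0.005915
author A: 0.9 × 0.85 × (1−0.4) × (1−0.85) × (1−0.1) = 0.061965
Highest score → author A.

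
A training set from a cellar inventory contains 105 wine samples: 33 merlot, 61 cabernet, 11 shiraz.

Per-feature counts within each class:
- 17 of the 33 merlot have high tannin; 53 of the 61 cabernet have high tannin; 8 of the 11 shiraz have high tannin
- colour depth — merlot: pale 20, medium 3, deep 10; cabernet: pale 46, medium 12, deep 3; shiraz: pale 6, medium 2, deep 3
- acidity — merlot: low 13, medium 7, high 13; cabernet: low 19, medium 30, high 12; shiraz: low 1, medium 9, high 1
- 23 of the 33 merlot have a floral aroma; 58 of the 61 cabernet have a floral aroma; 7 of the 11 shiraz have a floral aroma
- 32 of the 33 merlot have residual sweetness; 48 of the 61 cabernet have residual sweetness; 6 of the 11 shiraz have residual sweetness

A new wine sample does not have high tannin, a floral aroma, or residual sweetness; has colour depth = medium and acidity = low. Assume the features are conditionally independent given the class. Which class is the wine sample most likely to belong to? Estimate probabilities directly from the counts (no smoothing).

merlot: (33/105) × (16/33) × (3/33) × (13/33) × (10/33) × (1/33) ≈ 0.0000501117
cabernet: (61/105) × (8/61) × (12/61) × (19/61) × (3/61) × (13/61) ≈ 0.0000489306
shiraz: (11/105) × (3/11) × (2/11) × (1/11) × (4/11) × (5/11) ≈ 0.0000780587
Highest score → shiraz.

shiraz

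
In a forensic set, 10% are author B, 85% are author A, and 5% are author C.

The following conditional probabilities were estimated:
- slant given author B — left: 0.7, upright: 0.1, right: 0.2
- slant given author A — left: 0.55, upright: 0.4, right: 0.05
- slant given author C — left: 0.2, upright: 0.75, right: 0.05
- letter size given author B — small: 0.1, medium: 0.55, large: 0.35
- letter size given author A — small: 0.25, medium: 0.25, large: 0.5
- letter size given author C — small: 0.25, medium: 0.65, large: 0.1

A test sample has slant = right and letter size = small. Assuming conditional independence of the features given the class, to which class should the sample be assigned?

author A

author B: 0.1 × 0.2 × 0.1 = 0.002
author A: 0.85 × 0.05 × 0.25 = 0.010625
author C: 0.05 × 0.05 × 0.25 = 0.000625
Highest score → author A.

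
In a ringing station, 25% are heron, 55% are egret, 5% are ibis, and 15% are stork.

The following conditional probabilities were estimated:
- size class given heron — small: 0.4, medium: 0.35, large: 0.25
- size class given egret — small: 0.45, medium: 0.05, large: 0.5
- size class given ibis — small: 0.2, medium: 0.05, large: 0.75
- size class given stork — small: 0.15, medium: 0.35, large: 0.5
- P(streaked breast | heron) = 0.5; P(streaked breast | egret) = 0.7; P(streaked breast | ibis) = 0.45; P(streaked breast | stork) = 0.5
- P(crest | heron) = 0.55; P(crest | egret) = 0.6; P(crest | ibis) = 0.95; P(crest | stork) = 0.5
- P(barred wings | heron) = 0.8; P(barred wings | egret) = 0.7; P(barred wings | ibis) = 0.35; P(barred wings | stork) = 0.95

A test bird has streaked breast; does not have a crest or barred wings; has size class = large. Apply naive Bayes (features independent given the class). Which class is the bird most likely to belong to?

heron: 0.25 × 0.25 × 0.5 × (1−0.55) × (1−0.8) = 0.0028125
egret: 0.55 × 0.5 × 0.7 × (1−0.6) × (1−0.7) = 0.0231
ibis: 0.05 × 0.75 × 0.45 × (1−0.95) × (1−0.35) = 0.0005484375
stork: 0.15 × 0.5 × 0.5 × (1−0.5) × (1−0.95) = 0.0009375
Highest score → egret.

egret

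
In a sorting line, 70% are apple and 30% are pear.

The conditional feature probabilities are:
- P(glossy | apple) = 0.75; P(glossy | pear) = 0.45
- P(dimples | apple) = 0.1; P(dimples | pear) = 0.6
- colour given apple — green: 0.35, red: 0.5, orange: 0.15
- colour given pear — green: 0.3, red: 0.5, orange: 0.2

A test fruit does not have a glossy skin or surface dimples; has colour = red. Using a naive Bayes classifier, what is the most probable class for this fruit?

apple

apple: 0.7 × (1−0.75) × (1−0.1) × 0.5 = 0.07875
pear: 0.3 × (1−0.45) × (1−0.6) × 0.5 = 0.033
Highest score → apple.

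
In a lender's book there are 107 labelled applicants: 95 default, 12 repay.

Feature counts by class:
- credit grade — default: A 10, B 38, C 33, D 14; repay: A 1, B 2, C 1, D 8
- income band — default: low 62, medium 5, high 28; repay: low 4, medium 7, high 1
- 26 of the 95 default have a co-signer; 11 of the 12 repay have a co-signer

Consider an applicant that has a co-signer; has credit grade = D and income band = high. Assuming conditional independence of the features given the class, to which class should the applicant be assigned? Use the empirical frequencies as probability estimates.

default

default: (95/107) × (14/95) × (28/95) × (26/95) ≈ 0.0105543
repay: (12/107) × (8/12) × (1/12) × (11/12) ≈ 0.00571132
Highest score → default.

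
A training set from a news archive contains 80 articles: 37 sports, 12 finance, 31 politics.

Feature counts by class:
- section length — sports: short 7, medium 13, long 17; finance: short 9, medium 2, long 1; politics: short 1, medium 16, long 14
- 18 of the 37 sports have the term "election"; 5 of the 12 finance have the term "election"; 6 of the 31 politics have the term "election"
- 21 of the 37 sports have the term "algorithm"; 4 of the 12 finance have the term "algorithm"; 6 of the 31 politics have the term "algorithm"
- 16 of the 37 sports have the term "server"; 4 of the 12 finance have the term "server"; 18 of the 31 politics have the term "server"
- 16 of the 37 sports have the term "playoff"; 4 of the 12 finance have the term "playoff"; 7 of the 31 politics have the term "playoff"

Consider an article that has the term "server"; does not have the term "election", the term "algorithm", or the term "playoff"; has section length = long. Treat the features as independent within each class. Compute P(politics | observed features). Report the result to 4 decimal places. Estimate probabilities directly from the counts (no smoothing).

sports: (37/80) × (17/37) × (19/37) × (16/37) × (16/37) × (21/37) ≈ 0.0115815
finance: (12/80) × (1/12) × (7/12) × (8/12) × (4/12) × (8/12) ≈ 0.00108025
politics: (31/80) × (14/31) × (25/31) × (25/31) × (18/31) × (24/31) ≈ 0.0511629
P(politics | x) = 0.0511629 / 0.06382465 ≈ 0.8016

0.8016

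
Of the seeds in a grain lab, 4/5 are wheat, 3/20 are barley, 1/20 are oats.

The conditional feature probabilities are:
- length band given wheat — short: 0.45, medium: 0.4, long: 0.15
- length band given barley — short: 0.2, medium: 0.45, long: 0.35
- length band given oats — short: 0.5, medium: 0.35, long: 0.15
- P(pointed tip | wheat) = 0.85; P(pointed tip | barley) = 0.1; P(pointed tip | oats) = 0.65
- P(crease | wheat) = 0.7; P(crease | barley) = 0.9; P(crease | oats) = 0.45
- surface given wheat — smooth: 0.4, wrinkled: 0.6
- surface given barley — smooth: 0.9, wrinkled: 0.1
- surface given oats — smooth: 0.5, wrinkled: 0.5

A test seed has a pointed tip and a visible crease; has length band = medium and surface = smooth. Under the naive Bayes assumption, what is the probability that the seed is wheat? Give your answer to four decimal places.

wheat: 0.8 × 0.4 × 0.85 × 0.7 × 0.4 = 0.07616
barley: 0.15 × 0.45 × 0.1 × 0.9 × 0.9 = 0.0054675
oats: 0.05 × 0.35 × 0.65 × 0.45 × 0.5 = 0.002559375
P(wheat | x) = 0.07616 / 0.084186875 ≈ 0.9047

0.9047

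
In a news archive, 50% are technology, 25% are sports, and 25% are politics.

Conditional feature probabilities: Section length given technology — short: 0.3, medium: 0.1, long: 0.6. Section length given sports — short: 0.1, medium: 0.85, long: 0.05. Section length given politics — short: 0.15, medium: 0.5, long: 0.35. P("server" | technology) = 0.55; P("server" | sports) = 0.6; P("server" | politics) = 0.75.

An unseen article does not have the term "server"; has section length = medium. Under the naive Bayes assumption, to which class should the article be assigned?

sports

technology: 0.5 × 0.1 × (1−0.55) = 0.0225
sports: 0.25 × 0.85 × (1−0.6) = 0.085
politics: 0.25 × 0.5 × (1−0.75) = 0.03125
Highest score → sports.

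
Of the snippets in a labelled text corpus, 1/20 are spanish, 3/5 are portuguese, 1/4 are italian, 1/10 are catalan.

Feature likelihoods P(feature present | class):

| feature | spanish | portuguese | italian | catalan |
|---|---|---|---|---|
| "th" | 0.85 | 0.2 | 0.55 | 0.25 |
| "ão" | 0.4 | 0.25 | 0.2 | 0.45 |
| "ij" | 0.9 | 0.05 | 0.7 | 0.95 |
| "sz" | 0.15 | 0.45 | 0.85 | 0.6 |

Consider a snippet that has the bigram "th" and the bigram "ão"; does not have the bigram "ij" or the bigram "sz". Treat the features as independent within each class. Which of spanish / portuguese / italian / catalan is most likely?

portuguese

spanish: 0.05 × 0.85 × 0.4 × (1−0.9) × (1−0.15) = 0.001445
portuguese: 0.6 × 0.2 × 0.25 × (1−0.05) × (1−0.45) = 0.015675
italian: 0.25 × 0.55 × 0.2 × (1−0.7) × (1−0.85) = 0.0012375
catalan: 0.1 × 0.25 × 0.45 × (1−0.95) × (1−0.6) = 0.000225
Highest score → portuguese.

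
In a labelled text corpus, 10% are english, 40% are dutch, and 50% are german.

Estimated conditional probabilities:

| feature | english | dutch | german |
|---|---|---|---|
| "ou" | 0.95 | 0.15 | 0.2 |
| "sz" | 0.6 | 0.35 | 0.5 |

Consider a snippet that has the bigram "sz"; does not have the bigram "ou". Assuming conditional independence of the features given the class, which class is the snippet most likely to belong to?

german

english: 0.1 × (1−0.95) × 0.6 = 0.003
dutch: 0.4 × (1−0.15) × 0.35 = 0.119
german: 0.5 × (1−0.2) × 0.5 = 0.2
Highest score → german.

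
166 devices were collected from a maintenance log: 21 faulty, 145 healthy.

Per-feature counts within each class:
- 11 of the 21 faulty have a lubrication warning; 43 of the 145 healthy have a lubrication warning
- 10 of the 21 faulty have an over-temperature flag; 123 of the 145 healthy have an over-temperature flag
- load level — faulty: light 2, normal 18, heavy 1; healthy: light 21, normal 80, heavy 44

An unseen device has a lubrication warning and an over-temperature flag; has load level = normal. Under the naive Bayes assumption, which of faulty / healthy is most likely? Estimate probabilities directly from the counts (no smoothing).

faulty: (21/166) × (11/21) × (10/21) × (18/21) ≈ 0.027047
healthy: (145/166) × (43/145) × (123/145) × (80/145) ≈ 0.121233
Highest score → healthy.

healthy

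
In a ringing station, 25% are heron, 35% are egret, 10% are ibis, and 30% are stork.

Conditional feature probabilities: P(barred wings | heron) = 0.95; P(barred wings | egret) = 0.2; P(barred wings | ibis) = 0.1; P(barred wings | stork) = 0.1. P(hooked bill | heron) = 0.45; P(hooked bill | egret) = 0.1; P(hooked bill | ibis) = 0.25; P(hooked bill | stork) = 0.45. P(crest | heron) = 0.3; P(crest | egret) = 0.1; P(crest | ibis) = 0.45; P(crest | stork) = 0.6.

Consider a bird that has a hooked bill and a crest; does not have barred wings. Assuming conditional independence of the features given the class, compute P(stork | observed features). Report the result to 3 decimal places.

heron: 0.25 × (1−0.95) × 0.45 × 0.3 = 0.0016875
egret: 0.35 × (1−0.2) × 0.1 × 0.1 = 0.0028
ibis: 0.1 × (1−0.1) × 0.25 × 0.45 = 0.010125
stork: 0.3 × (1−0.1) × 0.45 × 0.6 = 0.0729
P(stork | x) = 0.0729 / 0.0875125 ≈ 0.833

0.833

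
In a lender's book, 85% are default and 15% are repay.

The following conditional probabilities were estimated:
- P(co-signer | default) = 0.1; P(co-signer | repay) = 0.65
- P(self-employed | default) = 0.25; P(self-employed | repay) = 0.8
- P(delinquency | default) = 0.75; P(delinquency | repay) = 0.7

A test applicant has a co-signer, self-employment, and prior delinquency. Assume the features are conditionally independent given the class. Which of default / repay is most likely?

repay

default: 0.85 × 0.1 × 0.25 × 0.75 = 0.0159375
repay: 0.15 × 0.65 × 0.8 × 0.7 = 0.0546
Highest score → repay.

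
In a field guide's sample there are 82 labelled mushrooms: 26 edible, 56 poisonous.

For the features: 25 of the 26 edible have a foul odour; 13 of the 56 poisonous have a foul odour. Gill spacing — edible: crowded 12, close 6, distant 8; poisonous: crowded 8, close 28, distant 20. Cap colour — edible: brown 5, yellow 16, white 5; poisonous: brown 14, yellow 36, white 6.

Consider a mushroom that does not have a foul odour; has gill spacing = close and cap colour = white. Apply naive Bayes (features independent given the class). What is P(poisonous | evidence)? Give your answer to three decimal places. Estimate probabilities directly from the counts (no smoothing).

0.981

edible: (26/82) × (1/26) × (6/26) × (5/26) ≈ 0.000541204
poisonous: (56/82) × (43/56) × (28/56) × (6/56) ≈ 0.0280923
P(poisonous | x) = 0.0280923 / 0.028633504 ≈ 0.981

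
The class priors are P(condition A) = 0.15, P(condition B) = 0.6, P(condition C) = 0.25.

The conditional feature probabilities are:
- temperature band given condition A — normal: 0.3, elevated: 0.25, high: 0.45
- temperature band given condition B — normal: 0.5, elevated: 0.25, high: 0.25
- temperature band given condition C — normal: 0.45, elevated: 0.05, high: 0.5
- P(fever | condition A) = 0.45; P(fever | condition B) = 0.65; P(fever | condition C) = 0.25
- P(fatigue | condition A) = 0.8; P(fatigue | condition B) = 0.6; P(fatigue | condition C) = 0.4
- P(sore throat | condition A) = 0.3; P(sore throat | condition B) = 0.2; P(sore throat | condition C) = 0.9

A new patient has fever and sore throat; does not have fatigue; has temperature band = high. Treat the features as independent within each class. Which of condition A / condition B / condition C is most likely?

condition A: 0.15 × 0.45 × 0.45 × (1−0.8) × 0.3 = 0.0018225
condition B: 0.6 × 0.25 × 0.65 × (1−0.6) × 0.2 = 0.0078
condition C: 0.25 × 0.5 × 0.25 × (1−0.4) × 0.9 = 0.016875
Highest score → condition C.

condition C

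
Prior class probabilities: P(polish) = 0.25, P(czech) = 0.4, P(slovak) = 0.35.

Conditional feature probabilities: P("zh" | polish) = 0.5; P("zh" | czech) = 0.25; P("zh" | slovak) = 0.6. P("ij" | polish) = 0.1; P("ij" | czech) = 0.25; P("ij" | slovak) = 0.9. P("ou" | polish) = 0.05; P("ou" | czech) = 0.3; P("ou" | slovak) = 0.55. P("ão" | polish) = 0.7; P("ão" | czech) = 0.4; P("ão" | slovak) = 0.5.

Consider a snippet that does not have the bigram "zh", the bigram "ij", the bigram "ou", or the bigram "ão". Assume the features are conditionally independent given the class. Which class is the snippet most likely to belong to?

polish: 0.25 × (1−0.5) × (1−0.1) × (1−0.05) × (1−0.7) = 0.0320625
czech: 0.4 × (1−0.25) × (1−0.25) × (1−0.3) × (1−0.4) = 0.0945
slovak: 0.35 × (1−0.6) × (1−0.9) × (1−0.55) × (1−0.5) = 0.00315
Highest score → czech.

czech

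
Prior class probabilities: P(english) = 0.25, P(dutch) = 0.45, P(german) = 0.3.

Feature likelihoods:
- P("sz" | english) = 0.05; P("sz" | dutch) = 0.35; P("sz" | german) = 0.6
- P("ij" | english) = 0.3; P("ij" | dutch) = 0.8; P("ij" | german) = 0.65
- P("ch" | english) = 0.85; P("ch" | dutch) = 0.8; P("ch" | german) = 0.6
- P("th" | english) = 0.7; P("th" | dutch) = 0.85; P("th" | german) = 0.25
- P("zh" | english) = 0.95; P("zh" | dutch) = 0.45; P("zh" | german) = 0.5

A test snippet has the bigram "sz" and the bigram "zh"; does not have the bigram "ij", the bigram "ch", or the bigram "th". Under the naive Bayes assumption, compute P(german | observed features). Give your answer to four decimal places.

0.9220

english: 0.25 × 0.05 × (1−0.3) × (1−0.85) × (1−0.7) × 0.95 = 0.0003740625
dutch: 0.45 × 0.35 × (1−0.8) × (1−0.8) × (1−0.85) × 0.45 = 0.00042525
german: 0.3 × 0.6 × (1−0.65) × (1−0.6) × (1−0.25) × 0.5 = 0.00945
P(german | x) = 0.00945 / 0.0102493125 ≈ 0.9220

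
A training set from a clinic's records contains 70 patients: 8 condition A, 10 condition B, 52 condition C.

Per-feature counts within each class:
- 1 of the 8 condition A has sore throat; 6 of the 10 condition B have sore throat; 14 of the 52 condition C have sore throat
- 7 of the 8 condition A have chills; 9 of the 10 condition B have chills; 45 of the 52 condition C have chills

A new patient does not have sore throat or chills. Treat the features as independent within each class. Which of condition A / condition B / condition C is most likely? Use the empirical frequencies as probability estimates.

condition A: (8/70) × (7/8) × (1/8) = 0.0125
condition B: (10/70) × (4/10) × (1/10) ≈ 0.00571429
condition C: (52/70) × (38/52) × (7/52) ≈ 0.0730769
Highest score → condition C.

condition C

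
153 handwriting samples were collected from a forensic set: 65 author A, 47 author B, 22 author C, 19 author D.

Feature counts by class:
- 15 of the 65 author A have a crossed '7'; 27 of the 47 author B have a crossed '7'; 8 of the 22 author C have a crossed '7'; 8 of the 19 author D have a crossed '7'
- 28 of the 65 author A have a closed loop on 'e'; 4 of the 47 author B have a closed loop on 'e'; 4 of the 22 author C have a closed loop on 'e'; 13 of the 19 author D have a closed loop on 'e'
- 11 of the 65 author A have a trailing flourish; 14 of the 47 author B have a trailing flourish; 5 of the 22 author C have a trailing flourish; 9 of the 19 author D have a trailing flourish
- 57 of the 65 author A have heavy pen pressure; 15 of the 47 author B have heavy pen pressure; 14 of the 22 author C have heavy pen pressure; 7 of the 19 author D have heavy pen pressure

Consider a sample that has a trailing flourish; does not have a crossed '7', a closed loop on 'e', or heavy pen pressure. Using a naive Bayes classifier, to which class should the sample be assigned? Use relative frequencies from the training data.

author A: (65/153) × (50/65) × (37/65) × (11/65) × (8/65) ≈ 0.00387456
author B: (47/153) × (20/47) × (43/47) × (14/47) × (32/47) ≈ 0.0242545
author C: (22/153) × (14/22) × (18/22) × (5/22) × (8/22) ≈ 0.0061873
author D: (19/153) × (11/19) × (6/19) × (9/19) × (12/19) ≈ 0.00679228
Highest score → author B.

author B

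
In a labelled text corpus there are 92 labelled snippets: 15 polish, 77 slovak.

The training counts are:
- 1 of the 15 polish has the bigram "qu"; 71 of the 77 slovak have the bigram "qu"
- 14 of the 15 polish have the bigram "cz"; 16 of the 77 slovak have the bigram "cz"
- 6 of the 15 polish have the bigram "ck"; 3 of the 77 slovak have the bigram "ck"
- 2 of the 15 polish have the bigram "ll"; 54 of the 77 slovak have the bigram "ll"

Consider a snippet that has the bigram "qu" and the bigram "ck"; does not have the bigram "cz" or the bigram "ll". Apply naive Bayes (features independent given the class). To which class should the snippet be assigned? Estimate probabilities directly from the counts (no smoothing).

polish: (15/92) × (1/15) × (1/15) × (6/15) × (13/15) ≈ 0.000251208
slovak: (77/92) × (71/77) × (61/77) × (3/77) × (23/77) ≈ 0.00711504
Highest score → slovak.

slovak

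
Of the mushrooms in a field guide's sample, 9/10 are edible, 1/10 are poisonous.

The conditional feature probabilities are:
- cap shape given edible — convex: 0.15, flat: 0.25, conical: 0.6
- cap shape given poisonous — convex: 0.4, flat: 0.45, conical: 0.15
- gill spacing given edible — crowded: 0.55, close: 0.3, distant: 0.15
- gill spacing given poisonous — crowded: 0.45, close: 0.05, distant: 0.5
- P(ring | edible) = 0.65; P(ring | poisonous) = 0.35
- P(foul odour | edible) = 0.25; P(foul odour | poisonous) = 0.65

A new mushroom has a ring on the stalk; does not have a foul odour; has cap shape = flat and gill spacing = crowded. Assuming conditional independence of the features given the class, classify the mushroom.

edible

edible: 0.9 × 0.25 × 0.55 × 0.65 × (1−0.25) = 0.060328125
poisonous: 0.1 × 0.45 × 0.45 × 0.35 × (1−0.65) = 0.002480625
Highest score → edible.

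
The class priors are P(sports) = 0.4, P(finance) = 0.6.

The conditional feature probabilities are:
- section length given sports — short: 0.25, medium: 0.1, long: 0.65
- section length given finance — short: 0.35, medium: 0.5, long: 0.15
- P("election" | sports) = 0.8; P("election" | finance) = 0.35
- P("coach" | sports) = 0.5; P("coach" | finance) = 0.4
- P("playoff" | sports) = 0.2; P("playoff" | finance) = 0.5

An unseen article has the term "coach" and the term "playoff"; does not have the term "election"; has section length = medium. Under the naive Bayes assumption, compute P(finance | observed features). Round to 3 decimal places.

sports: 0.4 × 0.1 × (1−0.8) × 0.5 × 0.2 = 0.0008
finance: 0.6 × 0.5 × (1−0.35) × 0.4 × 0.5 = 0.039
P(finance | x) = 0.039 / 0.0398 ≈ 0.980

0.980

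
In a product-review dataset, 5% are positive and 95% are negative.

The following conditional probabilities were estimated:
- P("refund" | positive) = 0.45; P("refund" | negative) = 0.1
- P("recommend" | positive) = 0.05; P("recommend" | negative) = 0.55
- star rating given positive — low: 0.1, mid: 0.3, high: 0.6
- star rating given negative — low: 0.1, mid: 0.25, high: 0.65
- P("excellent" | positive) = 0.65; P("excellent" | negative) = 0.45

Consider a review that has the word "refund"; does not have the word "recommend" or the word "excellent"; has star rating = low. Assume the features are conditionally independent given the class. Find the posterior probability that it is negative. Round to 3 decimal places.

positive: 0.05 × 0.45 × (1−0.05) × 0.1 × (1−0.65) = 0.000748125
negative: 0.95 × 0.1 × (1−0.55) × 0.1 × (1−0.45) = 0.00235125
P(negative | x) = 0.00235125 / 0.003099375 ≈ 0.759

0.759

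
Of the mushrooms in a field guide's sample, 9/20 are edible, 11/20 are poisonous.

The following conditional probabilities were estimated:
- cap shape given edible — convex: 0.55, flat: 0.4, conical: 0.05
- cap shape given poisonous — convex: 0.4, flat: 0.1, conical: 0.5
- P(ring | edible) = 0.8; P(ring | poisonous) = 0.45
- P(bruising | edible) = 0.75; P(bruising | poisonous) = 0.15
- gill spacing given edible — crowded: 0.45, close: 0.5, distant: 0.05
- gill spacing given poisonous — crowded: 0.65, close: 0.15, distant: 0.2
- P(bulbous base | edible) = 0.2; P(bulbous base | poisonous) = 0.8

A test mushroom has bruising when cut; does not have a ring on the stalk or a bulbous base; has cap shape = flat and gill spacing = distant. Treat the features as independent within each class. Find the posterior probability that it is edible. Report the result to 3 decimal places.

0.856

edible: 0.45 × 0.4 × (1−0.8) × 0.75 × 0.05 × (1−0.2) = 0.00108
poisonous: 0.55 × 0.1 × (1−0.45) × 0.15 × 0.2 × (1−0.8) = 0.0001815
P(edible | x) = 0.00108 / 0.0012615 ≈ 0.856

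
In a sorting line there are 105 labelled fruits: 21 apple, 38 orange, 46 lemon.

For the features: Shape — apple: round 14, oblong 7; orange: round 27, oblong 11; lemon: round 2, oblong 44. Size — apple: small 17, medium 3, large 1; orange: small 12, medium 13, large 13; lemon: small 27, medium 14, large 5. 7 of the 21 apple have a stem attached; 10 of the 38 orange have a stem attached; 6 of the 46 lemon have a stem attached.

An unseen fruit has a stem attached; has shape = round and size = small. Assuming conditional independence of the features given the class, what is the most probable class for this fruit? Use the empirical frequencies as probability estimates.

apple: (21/105) × (14/21) × (17/21) × (7/21) ≈ 0.0359788
orange: (38/105) × (27/38) × (12/38) × (10/38) ≈ 0.0213692
lemon: (46/105) × (2/46) × (27/46) × (6/46) ≈ 0.00145828
Highest score → apple.

apple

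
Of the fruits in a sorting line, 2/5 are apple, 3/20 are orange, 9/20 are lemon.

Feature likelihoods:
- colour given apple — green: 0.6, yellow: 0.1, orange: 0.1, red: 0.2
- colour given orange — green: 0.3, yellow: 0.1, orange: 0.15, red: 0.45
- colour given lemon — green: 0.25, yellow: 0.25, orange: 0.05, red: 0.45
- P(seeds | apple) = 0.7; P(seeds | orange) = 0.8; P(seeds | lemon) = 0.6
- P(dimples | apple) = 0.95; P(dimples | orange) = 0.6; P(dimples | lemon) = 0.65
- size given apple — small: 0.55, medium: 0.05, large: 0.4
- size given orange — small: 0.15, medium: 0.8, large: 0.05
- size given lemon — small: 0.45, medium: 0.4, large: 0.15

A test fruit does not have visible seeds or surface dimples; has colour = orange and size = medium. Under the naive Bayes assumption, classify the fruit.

apple: 0.4 × 0.1 × (1−0.7) × (1−0.95) × 0.05 = 0.00003
orange: 0.15 × 0.15 × (1−0.8) × (1−0.6) × 0.8 = 0.00144
lemon: 0.45 × 0.05 × (1−0.6) × (1−0.65) × 0.4 = 0.00126
Highest score → orange.

orange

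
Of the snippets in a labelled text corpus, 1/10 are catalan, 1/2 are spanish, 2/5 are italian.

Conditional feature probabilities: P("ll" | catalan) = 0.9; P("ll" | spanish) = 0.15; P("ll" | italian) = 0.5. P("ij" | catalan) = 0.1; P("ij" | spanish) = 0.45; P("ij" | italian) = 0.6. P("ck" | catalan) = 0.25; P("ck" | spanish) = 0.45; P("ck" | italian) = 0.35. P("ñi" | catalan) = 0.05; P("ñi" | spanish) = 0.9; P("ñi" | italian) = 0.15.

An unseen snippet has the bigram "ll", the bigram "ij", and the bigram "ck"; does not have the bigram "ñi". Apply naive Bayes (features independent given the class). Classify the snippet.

italian

catalan: 0.1 × 0.9 × 0.1 × 0.25 × (1−0.05) = 0.0021375
spanish: 0.5 × 0.15 × 0.45 × 0.45 × (1−0.9) = 0.00151875
italian: 0.4 × 0.5 × 0.6 × 0.35 × (1−0.15) = 0.0357
Highest score → italian.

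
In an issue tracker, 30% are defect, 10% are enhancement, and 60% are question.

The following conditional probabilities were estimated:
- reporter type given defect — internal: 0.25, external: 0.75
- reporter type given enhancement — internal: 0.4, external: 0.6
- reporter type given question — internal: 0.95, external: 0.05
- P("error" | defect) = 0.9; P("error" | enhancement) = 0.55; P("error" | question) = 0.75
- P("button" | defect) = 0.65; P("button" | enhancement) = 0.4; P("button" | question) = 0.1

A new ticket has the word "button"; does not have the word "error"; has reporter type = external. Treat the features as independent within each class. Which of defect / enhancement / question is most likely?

defect: 0.3 × 0.75 × (1−0.9) × 0.65 = 0.014625
enhancement: 0.1 × 0.6 × (1−0.55) × 0.4 = 0.0108
question: 0.6 × 0.05 × (1−0.75) × 0.1 = 0.00075
Highest score → defect.

defect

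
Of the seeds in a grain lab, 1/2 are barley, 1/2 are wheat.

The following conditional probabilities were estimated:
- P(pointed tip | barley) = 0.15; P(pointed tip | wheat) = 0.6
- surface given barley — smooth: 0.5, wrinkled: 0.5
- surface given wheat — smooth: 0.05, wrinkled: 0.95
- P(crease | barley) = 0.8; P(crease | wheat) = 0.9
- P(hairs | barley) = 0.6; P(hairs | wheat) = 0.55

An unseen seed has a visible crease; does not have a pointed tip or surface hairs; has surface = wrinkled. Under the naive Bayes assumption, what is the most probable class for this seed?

wheat

barley: 0.5 × (1−0.15) × 0.5 × 0.8 × (1−0.6) = 0.068
wheat: 0.5 × (1−0.6) × 0.95 × 0.9 × (1−0.55) = 0.07695
Highest score → wheat.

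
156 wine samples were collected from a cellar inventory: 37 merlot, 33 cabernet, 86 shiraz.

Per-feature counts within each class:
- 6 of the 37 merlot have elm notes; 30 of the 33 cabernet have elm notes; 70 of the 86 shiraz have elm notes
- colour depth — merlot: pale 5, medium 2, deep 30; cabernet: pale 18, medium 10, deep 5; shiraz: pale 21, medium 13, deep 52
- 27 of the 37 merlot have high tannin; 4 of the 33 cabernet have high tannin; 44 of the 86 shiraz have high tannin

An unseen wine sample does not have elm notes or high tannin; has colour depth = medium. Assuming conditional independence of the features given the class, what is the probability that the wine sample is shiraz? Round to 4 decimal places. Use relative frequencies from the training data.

merlot: (37/156) × (31/37) × (2/37) × (10/37) ≈ 0.00290311
cabernet: (33/156) × (3/33) × (10/33) × (29/33) ≈ 0.00512114
shiraz: (86/156) × (16/86) × (13/86) × (42/86) ≈ 0.00757166
P(shiraz | x) = 0.00757166 / 0.01559591 ≈ 0.4855

0.4855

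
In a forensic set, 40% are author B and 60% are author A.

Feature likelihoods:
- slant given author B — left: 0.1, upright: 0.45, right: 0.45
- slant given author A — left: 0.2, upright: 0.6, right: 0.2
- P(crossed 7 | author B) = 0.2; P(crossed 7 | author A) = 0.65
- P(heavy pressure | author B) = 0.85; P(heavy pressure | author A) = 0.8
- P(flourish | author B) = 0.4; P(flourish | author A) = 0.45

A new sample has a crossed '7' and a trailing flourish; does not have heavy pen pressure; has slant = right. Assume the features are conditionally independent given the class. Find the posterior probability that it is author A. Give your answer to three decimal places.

author B: 0.4 × 0.45 × 0.2 × (1−0.85) × 0.4 = 0.00216
author A: 0.6 × 0.2 × 0.65 × (1−0.8) × 0.45 = 0.00702
P(author A | x) = 0.00702 / 0.00918 ≈ 0.765

0.765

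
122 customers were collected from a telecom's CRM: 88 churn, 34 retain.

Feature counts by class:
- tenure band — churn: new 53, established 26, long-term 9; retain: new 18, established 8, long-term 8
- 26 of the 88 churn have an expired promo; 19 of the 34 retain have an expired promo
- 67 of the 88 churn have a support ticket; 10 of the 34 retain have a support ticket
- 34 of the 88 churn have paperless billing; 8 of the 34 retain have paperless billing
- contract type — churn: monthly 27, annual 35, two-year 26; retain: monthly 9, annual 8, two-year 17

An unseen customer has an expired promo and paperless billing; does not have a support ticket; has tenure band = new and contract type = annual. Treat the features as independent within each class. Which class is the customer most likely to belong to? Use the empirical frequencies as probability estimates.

churn

churn: (88/122) × (53/88) × (26/88) × (21/88) × (34/88) × (35/88) ≈ 0.00470679
retain: (34/122) × (18/34) × (19/34) × (24/34) × (8/34) × (8/34) ≈ 0.00322212
Highest score → churn.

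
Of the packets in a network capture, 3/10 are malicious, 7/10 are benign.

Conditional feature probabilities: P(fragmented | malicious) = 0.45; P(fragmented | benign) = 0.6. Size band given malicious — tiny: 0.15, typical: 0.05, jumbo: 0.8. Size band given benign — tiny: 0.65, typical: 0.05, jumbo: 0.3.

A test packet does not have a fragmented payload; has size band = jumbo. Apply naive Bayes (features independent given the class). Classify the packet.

malicious

malicious: 0.3 × (1−0.45) × 0.8 = 0.132
benign: 0.7 × (1−0.6) × 0.3 = 0.084
Highest score → malicious.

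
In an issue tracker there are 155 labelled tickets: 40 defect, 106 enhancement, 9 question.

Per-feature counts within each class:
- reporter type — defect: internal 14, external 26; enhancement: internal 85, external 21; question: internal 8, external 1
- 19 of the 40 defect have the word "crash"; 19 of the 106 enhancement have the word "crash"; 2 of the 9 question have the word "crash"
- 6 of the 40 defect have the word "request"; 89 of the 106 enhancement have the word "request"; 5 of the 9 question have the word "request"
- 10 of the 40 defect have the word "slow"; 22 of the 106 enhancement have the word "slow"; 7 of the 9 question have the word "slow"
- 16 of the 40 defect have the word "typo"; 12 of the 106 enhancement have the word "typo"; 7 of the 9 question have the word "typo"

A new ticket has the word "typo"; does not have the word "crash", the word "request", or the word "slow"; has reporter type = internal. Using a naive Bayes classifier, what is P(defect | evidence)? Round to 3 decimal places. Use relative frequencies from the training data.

0.558

defect: (40/155) × (14/40) × (21/40) × (34/40) × (30/40) × (16/40) ≈ 0.0120919
enhancement: (106/155) × (85/106) × (87/106) × (17/106) × (84/106) × (12/106) ≈ 0.00647579
question: (9/155) × (8/9) × (7/9) × (4/9) × (2/9) × (7/9) ≈ 0.00308372
P(defect | x) = 0.0120919 / 0.02165141 ≈ 0.558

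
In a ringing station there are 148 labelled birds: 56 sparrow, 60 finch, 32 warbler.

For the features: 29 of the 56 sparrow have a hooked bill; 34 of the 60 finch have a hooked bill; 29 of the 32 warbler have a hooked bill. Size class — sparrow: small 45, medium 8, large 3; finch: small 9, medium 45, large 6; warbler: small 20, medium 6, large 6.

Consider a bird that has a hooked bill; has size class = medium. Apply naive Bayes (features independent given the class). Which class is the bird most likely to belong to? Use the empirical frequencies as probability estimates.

finch

sparrow: (56/148) × (29/56) × (8/56) ≈ 0.0279923
finch: (60/148) × (34/60) × (45/60) ≈ 0.172297
warbler: (32/148) × (29/32) × (6/32) ≈ 0.0367399
Highest score → finch.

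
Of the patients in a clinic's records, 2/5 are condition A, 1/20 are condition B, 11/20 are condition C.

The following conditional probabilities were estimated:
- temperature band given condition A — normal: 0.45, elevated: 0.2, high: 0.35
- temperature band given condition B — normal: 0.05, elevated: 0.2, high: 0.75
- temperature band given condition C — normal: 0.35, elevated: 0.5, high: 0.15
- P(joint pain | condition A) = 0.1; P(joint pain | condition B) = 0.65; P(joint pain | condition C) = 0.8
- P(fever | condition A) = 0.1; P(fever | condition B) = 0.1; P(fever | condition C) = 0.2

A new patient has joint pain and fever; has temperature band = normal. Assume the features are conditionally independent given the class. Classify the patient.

condition C

condition A: 0.4 × 0.45 × 0.1 × 0.1 = 0.0018
condition B: 0.05 × 0.05 × 0.65 × 0.1 = 0.0001625
condition C: 0.55 × 0.35 × 0.8 × 0.2 = 0.0308
Highest score → condition C.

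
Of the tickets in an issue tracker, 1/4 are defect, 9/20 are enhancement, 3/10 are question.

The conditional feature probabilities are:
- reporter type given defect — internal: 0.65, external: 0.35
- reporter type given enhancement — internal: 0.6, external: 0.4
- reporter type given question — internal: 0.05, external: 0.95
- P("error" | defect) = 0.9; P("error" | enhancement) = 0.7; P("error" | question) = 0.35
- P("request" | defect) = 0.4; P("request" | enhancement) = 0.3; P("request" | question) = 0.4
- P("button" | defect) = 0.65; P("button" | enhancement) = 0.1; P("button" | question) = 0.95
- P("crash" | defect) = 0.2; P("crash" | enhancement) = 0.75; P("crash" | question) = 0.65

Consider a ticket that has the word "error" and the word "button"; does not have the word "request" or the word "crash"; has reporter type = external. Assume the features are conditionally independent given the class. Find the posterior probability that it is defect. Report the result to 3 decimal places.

defect: 0.25 × 0.35 × 0.9 × (1−0.4) × 0.65 × (1−0.2) = 0.02457
enhancement: 0.45 × 0.4 × 0.7 × (1−0.3) × 0.1 × (1−0.75) = 0.002205
question: 0.3 × 0.95 × 0.35 × (1−0.4) × 0.95 × (1−0.65) = 0.019900125
P(defect | x) = 0.02457 / 0.046675125 ≈ 0.526

0.526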